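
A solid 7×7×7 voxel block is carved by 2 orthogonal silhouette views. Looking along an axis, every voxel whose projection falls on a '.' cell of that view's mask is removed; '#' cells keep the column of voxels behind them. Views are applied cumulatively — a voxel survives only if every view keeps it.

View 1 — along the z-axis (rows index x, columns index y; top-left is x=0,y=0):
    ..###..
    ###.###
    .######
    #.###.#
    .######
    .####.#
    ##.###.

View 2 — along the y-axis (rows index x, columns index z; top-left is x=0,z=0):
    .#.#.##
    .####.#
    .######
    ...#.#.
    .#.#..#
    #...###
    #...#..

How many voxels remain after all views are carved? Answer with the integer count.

136 voxels

full grid |V| = 343
[1] z-view keeps 36 columns → grid now 252
[2] y-view keeps 26 columns → grid now 136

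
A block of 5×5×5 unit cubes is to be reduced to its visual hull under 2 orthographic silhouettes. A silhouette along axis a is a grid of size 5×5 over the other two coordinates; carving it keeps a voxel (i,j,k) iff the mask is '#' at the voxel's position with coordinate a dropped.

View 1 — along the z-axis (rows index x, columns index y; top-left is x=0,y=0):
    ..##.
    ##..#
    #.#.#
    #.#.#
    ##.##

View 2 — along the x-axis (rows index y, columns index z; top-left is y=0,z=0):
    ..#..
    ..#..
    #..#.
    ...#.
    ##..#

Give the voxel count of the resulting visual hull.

|visual hull| = 26

start: 5×5×5 = 125 voxels
step 1: project along z, AND mask (15/25) → |grid| = 75
step 2: project along x, AND mask (8/25) → |grid| = 26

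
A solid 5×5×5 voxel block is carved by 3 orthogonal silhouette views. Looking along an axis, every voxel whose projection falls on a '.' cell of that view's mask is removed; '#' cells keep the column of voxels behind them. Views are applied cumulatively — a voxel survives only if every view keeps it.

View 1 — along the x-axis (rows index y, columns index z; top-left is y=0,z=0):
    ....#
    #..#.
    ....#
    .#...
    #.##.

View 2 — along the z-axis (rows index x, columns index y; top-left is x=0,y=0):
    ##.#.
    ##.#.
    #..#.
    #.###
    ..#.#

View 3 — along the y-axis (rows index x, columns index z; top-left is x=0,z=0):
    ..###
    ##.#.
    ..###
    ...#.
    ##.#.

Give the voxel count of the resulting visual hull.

remaining voxels: 9

before carving: 125 voxels (5×5×5)
[1] x-view keeps 8 columns → grid now 40
[2] z-view keeps 14 columns → grid now 20
[3] y-view keeps 13 columns → grid now 9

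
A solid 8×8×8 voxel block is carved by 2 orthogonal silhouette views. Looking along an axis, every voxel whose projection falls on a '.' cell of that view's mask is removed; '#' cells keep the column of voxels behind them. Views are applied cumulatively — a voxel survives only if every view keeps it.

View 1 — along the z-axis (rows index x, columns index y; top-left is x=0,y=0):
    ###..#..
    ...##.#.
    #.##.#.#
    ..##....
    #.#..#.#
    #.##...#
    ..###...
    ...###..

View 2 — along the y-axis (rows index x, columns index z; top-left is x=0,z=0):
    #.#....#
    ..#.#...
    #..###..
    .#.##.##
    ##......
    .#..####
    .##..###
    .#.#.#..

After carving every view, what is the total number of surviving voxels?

start: 8×8×8 = 512 voxels
V1 z: intersect with XY mask (28 set) -- 224 left
V2 y: intersect with XZ mask (29 set) -- 100 left

remaining voxels: 100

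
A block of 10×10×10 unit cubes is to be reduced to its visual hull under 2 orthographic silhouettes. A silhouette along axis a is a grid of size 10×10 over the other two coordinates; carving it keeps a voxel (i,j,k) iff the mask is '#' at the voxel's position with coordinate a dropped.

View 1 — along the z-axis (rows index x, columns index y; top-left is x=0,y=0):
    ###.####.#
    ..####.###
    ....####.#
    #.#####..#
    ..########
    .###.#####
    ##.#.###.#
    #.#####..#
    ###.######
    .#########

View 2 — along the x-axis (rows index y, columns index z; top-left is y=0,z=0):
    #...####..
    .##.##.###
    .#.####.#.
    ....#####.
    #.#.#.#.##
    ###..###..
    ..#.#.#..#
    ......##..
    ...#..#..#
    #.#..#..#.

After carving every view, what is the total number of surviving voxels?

remaining voxels: 358

before carving: 1000 voxels (10×10×10)
[1] z-view keeps 75 columns → grid now 750
[2] x-view keeps 48 columns → grid now 358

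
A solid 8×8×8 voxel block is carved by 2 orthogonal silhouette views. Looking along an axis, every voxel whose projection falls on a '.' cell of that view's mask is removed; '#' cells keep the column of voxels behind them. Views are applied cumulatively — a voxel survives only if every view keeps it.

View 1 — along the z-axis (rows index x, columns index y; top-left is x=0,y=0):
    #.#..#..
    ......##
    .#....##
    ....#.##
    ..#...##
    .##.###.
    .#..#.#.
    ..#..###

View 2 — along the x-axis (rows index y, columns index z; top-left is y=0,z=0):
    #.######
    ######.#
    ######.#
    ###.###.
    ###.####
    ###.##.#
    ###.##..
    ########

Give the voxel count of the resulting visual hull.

voxel count = 170

start: 8×8×8 = 512 voxels
after view 1 [z-axis, 26 of 64 cells solid] → remaining = 208
after view 2 [x-axis, 53 of 64 cells solid] → remaining = 170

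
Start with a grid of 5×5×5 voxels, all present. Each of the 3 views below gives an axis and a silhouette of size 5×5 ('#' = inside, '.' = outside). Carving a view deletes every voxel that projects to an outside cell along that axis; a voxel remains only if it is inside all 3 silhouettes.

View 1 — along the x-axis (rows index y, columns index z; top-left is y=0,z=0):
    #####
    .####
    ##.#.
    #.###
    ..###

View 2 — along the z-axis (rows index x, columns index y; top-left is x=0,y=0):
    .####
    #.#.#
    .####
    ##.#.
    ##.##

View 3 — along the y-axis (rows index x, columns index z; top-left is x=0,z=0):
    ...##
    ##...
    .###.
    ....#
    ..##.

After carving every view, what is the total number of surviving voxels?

start: 5×5×5 = 125 voxels
  1. axis=0 (YZ plane), |mask|=19  ⇒  voxels=95
  2. axis=2 (XY plane), |mask|=18  ⇒  voxels=68
  3. axis=1 (XZ plane), |mask|=10  ⇒  voxels=31

voxel count = 31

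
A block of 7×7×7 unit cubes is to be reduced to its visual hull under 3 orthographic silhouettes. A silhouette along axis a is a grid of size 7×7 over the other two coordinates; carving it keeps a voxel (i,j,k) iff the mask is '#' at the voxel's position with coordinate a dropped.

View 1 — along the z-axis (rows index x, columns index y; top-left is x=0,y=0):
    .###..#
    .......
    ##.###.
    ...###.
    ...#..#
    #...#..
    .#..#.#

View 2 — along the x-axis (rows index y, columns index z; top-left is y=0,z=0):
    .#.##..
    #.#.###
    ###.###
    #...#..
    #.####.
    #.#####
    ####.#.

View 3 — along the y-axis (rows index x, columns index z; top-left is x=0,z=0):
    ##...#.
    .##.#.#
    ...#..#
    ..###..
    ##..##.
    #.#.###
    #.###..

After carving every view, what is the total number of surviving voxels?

41 voxels

start: 7×7×7 = 343 voxels
step 1: project along z, AND mask (19/49) → |grid| = 133
step 2: project along x, AND mask (32/49) → |grid| = 82
step 3: project along y, AND mask (25/49) → |grid| = 41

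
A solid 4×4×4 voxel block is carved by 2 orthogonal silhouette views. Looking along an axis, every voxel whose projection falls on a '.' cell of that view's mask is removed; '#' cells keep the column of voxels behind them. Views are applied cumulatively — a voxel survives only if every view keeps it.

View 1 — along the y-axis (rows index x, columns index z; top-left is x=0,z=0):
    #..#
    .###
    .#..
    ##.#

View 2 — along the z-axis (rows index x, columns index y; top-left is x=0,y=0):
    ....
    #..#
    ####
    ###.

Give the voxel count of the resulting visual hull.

|visual hull| = 19

initial block: 4^3 = 64
carve view 1 (along y, XZ-mask fill 9/16): 36 voxels remain
carve view 2 (along z, XY-mask fill 9/16): 19 voxels remain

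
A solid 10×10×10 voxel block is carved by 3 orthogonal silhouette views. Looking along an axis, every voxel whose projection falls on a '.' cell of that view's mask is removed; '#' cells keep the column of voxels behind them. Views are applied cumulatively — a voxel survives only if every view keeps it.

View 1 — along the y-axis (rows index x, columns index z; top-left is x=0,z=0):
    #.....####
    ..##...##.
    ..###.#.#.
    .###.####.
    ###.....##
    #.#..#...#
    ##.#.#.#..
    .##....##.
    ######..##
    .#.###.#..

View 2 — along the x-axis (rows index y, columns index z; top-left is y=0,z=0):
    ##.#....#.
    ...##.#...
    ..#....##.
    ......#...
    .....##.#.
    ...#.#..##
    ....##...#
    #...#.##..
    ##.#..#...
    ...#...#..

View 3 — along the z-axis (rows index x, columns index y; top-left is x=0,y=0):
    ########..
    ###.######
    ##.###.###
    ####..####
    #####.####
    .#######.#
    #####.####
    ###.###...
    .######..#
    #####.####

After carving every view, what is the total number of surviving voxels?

125 voxels

full grid |V| = 1000
V1 y: intersect with XZ mask (52 set) -- 520 left
V2 x: intersect with YZ mask (31 set) -- 157 left
V3 z: intersect with XY mask (81 set) -- 125 left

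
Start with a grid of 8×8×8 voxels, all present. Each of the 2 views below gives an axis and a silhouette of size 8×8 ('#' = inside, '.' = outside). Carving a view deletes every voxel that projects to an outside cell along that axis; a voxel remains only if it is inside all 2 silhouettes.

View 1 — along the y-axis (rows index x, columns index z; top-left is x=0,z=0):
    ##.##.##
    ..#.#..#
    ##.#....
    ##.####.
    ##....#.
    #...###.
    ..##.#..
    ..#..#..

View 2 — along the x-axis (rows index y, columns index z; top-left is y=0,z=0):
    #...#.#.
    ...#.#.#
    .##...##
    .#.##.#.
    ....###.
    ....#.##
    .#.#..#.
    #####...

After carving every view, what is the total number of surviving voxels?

106 voxels

before carving: 512 voxels (8×8×8)
V1 y: intersect with XZ mask (30 set) -- 240 left
V2 x: intersect with YZ mask (28 set) -- 106 left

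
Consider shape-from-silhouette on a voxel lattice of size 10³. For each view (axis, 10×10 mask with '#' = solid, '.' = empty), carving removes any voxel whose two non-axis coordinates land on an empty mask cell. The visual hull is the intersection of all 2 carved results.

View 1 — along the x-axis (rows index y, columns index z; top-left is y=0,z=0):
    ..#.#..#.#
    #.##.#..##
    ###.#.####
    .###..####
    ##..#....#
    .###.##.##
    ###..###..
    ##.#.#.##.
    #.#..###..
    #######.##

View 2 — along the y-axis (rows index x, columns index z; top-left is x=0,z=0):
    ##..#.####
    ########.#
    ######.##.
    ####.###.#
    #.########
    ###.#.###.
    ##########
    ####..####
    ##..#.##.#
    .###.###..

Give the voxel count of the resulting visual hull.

voxel count = 488

full grid |V| = 1000
V1 x: intersect with YZ mask (62 set) -- 620 left
V2 y: intersect with XZ mask (78 set) -- 488 left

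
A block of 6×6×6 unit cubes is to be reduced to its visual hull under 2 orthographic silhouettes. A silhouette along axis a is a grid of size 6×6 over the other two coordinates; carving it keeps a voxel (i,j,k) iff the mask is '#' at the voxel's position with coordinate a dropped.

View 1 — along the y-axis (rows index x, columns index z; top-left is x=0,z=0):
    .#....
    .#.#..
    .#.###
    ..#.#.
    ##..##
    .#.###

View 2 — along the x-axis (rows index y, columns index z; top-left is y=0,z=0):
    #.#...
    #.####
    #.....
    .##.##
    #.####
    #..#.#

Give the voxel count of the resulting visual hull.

remaining voxels: 47

before carving: 216 voxels (6×6×6)
after view 1 [y-axis, 17 of 36 cells solid] → remaining = 102
after view 2 [x-axis, 20 of 36 cells solid] → remaining = 47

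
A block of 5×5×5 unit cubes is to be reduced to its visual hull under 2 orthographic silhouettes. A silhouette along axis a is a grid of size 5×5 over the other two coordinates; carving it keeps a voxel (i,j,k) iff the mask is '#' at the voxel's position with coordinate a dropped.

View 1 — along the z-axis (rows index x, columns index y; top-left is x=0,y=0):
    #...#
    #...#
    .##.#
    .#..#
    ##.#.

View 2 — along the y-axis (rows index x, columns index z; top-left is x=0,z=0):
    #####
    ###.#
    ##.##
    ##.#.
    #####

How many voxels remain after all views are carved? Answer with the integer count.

before carving: 125 voxels (5×5×5)
carve view 1 (along z, XY-mask fill 12/25): 60 voxels remain
carve view 2 (along y, XZ-mask fill 21/25): 51 voxels remain

voxel count = 51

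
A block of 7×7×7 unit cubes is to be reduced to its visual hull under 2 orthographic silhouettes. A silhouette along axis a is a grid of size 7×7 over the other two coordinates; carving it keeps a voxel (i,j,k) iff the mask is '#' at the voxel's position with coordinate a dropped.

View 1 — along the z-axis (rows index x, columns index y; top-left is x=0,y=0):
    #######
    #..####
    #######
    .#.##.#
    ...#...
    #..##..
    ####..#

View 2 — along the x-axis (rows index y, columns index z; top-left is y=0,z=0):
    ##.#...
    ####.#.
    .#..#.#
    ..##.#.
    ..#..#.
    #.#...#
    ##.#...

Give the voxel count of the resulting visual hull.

start: 7×7×7 = 343 voxels
step 1: project along z, AND mask (32/49) → |grid| = 224
step 2: project along x, AND mask (22/49) → |grid| = 99

|visual hull| = 99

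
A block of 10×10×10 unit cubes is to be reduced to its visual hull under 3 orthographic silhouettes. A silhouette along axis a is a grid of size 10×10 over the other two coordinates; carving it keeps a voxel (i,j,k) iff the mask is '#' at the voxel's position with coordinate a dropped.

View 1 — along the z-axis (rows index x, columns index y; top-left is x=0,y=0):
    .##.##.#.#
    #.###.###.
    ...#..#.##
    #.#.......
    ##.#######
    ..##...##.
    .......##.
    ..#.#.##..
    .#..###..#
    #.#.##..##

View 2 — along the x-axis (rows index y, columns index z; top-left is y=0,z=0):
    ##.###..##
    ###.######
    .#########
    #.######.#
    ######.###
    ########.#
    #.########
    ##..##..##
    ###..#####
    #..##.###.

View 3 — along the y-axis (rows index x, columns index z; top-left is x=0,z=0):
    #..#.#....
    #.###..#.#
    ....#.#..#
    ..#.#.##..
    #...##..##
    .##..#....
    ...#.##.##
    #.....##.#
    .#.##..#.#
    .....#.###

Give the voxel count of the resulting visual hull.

full grid |V| = 1000
after view 1 [z-axis, 49 of 100 cells solid] → remaining = 490
after view 2 [x-axis, 80 of 100 cells solid] → remaining = 390
after view 3 [y-axis, 42 of 100 cells solid] → remaining = 173

173 voxels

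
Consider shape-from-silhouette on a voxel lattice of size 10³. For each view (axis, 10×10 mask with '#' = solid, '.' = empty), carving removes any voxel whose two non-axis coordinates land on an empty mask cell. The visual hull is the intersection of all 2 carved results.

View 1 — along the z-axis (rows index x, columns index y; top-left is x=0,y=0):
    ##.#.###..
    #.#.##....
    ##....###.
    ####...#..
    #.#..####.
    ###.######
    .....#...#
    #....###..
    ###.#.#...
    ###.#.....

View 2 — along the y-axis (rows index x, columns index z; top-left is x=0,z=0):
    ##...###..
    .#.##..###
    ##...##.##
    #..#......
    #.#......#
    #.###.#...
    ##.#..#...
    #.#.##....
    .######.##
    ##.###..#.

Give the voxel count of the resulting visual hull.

start: 10×10×10 = 1000 voxels
V1 z: intersect with XY mask (50 set) -- 500 left
V2 y: intersect with XZ mask (49 set) -- 245 left

245 voxels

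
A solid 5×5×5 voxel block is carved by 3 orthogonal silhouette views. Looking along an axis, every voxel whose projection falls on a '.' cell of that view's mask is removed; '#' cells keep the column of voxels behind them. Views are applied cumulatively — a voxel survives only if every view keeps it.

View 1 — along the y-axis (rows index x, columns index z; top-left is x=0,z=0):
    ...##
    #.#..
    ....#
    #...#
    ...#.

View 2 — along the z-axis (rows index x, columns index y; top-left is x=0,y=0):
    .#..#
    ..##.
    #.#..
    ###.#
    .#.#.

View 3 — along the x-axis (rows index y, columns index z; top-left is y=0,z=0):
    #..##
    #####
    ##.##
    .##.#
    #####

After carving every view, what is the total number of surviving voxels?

remaining voxels: 17

initial block: 5^3 = 125
carve view 1 (along y, XZ-mask fill 8/25): 40 voxels remain
carve view 2 (along z, XY-mask fill 12/25): 20 voxels remain
carve view 3 (along x, YZ-mask fill 20/25): 17 voxels remain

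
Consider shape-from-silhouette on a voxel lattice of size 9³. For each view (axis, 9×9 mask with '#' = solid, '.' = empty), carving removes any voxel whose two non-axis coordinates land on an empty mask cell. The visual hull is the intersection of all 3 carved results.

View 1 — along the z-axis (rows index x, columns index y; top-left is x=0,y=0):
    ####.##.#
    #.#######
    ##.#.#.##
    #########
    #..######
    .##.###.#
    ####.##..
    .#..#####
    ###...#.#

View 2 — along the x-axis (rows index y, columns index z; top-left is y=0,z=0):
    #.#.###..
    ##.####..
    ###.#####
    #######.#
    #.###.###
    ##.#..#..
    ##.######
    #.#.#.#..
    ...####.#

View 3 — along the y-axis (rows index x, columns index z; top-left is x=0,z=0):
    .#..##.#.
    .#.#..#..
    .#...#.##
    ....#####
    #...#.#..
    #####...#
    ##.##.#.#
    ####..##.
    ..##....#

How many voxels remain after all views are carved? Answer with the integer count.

initial block: 9^3 = 729
step 1: project along z, AND mask (60/81) → |grid| = 540
step 2: project along x, AND mask (55/81) → |grid| = 364
step 3: project along y, AND mask (40/81) → |grid| = 180

voxel count = 180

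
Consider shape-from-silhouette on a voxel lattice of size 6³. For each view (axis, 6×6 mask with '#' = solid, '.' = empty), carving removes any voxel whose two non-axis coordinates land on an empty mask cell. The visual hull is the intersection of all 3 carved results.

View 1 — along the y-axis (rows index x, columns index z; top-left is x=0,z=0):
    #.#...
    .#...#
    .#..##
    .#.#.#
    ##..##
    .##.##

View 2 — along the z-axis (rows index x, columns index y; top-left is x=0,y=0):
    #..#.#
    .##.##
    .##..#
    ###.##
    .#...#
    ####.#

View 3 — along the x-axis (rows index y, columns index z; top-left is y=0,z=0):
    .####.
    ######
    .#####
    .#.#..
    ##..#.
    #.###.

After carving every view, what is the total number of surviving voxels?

remaining voxels: 45

before carving: 216 voxels (6×6×6)
after view 1 [y-axis, 18 of 36 cells solid] → remaining = 108
after view 2 [z-axis, 22 of 36 cells solid] → remaining = 66
after view 3 [x-axis, 24 of 36 cells solid] → remaining = 45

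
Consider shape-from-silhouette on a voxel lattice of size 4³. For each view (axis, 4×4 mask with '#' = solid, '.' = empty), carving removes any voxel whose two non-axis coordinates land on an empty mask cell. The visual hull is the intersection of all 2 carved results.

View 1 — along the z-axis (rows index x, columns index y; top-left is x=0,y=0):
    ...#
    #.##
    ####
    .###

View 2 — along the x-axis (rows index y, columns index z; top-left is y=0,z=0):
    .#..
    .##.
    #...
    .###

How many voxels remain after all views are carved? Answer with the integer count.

21 voxels

start: 4×4×4 = 64 voxels
step 1: project along z, AND mask (11/16) → |grid| = 44
step 2: project along x, AND mask (7/16) → |grid| = 21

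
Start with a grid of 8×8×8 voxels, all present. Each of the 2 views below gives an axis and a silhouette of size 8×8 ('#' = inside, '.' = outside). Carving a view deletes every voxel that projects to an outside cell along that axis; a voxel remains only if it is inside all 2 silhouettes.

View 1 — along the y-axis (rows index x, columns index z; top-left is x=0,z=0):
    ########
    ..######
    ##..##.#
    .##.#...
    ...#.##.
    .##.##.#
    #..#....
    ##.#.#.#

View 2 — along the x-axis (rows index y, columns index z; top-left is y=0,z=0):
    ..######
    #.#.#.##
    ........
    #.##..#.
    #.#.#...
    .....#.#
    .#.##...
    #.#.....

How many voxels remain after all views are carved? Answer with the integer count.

voxel count = 112

full grid |V| = 512
after view 1 [y-axis, 37 of 64 cells solid] → remaining = 296
after view 2 [x-axis, 25 of 64 cells solid] → remaining = 112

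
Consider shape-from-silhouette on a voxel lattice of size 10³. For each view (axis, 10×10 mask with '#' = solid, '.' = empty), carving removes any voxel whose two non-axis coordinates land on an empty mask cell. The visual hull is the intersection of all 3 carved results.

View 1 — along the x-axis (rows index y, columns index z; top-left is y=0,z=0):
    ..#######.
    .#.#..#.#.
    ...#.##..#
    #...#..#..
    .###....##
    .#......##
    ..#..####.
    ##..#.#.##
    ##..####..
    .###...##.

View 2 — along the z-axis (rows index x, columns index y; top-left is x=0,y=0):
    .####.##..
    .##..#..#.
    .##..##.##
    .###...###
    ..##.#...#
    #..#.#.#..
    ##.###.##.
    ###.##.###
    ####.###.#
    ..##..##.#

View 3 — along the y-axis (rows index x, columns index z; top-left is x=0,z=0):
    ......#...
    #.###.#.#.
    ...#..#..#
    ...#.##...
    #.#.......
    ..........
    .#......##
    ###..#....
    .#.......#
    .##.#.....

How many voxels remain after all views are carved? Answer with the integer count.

|visual hull| = 73

before carving: 1000 voxels (10×10×10)
carve view 1 (along x, YZ-mask fill 48/100): 480 voxels remain
carve view 2 (along z, XY-mask fill 58/100): 267 voxels remain
carve view 3 (along y, XZ-mask fill 27/100): 73 voxels remain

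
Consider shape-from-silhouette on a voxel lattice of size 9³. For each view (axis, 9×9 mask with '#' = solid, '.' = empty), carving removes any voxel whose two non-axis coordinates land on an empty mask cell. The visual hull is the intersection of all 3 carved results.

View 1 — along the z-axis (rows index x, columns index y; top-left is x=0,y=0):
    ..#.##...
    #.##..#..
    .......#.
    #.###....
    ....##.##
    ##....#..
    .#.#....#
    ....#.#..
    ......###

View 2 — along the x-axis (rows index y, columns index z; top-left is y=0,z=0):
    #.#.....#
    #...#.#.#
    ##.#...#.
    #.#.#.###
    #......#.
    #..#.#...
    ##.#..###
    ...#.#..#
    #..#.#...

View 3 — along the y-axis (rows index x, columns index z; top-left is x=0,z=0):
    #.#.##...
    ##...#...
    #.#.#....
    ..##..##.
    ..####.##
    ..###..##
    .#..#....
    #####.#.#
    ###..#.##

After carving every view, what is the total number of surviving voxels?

|visual hull| = 48

initial block: 9^3 = 729
[1] z-view keeps 27 columns → grid now 243
[2] x-view keeps 34 columns → grid now 103
[3] y-view keeps 40 columns → grid now 48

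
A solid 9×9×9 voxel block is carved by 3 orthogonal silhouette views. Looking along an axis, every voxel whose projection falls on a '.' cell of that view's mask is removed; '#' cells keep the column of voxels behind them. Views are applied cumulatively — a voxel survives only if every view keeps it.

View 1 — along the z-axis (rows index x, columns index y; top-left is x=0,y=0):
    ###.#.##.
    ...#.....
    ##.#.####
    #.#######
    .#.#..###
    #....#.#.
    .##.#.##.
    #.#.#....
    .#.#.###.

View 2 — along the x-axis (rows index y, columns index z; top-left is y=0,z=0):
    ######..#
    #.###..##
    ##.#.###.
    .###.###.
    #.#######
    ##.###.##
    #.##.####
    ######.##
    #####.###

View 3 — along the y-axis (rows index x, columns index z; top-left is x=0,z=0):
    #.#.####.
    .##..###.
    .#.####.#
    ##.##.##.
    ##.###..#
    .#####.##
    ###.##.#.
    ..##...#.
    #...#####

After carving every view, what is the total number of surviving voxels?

|visual hull| = 195

before carving: 729 voxels (9×9×9)
[1] z-view keeps 43 columns → grid now 387
[2] x-view keeps 63 columns → grid now 301
[3] y-view keeps 51 columns → grid now 195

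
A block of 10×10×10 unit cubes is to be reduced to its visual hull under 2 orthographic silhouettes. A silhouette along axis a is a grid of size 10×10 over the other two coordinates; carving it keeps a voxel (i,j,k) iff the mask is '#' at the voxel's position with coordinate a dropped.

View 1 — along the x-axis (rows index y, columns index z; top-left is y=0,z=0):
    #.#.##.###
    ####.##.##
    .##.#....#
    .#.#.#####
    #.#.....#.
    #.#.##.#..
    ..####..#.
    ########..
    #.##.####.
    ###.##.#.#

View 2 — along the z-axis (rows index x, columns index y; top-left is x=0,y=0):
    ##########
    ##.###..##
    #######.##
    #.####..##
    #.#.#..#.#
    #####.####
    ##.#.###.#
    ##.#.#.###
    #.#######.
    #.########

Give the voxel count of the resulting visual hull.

start: 10×10×10 = 1000 voxels
V1 x: intersect with YZ mask (61 set) -- 610 left
V2 z: intersect with XY mask (78 set) -- 478 left

478 voxels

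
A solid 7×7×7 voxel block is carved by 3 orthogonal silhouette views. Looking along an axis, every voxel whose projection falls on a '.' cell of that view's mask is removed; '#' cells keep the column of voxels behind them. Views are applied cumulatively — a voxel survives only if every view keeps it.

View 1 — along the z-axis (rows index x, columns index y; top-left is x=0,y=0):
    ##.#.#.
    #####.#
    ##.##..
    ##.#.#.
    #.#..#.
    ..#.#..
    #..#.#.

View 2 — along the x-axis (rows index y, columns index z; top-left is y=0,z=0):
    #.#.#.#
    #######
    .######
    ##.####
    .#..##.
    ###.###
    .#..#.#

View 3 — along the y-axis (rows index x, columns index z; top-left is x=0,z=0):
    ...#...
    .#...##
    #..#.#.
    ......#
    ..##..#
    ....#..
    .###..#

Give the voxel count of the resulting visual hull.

voxel count = 45

full grid |V| = 343
after view 1 [z-axis, 26 of 49 cells solid] → remaining = 182
after view 2 [x-axis, 35 of 49 cells solid] → remaining = 136
after view 3 [y-axis, 16 of 49 cells solid] → remaining = 45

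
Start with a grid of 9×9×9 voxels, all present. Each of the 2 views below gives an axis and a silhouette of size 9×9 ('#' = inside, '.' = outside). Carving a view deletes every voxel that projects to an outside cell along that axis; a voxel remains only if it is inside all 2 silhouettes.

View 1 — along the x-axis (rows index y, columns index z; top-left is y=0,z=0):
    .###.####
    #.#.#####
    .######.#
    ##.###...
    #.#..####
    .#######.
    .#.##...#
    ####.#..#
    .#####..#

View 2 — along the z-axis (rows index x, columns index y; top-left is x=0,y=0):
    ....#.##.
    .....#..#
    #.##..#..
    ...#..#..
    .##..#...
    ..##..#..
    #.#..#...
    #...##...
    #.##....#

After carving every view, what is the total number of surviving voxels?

full grid |V| = 729
after view 1 [x-axis, 55 of 81 cells solid] → remaining = 495
after view 2 [z-axis, 27 of 81 cells solid] → remaining = 164

|visual hull| = 164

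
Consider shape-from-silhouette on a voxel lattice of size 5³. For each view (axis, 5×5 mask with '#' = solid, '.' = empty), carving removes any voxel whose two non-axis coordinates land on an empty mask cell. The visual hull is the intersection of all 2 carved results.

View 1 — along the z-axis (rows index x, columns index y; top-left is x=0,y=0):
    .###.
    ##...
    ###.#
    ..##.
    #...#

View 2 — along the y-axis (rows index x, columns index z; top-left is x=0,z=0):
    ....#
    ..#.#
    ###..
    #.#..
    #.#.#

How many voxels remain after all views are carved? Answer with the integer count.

|visual hull| = 29

initial block: 5^3 = 125
after view 1 [z-axis, 13 of 25 cells solid] → remaining = 65
after view 2 [y-axis, 11 of 25 cells solid] → remaining = 29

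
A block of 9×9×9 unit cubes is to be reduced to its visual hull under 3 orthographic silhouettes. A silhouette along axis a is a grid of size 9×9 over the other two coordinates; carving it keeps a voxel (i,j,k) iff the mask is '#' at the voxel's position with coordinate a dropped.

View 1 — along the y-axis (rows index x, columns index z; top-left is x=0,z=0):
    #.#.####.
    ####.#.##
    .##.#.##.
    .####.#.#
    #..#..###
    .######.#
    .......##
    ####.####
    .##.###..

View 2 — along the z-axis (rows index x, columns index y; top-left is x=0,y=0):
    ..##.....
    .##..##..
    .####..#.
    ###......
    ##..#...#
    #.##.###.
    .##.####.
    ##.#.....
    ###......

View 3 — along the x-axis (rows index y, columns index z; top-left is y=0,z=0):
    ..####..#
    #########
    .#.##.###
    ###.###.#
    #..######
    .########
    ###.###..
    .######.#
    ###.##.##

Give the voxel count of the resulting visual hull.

initial block: 9^3 = 729
step 1: project along y, AND mask (51/81) → |grid| = 459
step 2: project along z, AND mask (36/81) → |grid| = 196
step 3: project along x, AND mask (62/81) → |grid| = 152

152 voxels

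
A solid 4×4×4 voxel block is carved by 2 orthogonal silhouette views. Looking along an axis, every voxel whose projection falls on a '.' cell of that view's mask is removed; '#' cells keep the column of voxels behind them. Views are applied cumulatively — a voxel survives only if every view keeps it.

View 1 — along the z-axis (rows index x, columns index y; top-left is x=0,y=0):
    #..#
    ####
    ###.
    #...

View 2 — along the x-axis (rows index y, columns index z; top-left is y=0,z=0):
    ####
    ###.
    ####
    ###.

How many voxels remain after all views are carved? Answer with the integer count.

before carving: 64 voxels (4×4×4)
step 1: project along z, AND mask (10/16) → |grid| = 40
step 2: project along x, AND mask (14/16) → |grid| = 36

36 voxels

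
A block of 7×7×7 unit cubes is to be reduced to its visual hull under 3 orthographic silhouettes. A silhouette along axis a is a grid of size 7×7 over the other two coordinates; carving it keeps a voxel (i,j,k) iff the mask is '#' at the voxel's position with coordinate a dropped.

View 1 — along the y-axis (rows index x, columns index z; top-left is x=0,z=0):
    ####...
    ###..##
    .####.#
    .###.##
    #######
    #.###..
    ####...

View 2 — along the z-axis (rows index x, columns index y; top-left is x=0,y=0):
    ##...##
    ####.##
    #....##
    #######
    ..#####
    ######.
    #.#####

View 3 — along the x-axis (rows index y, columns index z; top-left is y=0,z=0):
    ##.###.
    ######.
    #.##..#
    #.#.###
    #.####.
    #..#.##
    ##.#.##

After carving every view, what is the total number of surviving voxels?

initial block: 7^3 = 343
[1] y-view keeps 34 columns → grid now 238
[2] z-view keeps 37 columns → grid now 179
[3] x-view keeps 34 columns → grid now 122

voxel count = 122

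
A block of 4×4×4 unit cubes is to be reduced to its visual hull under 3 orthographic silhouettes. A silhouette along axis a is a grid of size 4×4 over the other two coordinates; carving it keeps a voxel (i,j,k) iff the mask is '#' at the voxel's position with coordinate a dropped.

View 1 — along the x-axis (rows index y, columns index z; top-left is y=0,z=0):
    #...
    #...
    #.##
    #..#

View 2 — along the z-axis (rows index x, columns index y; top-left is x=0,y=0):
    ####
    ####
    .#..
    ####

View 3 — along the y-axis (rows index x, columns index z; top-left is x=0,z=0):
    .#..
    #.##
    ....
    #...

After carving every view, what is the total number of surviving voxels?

start: 4×4×4 = 64 voxels
carve view 1 (along x, YZ-mask fill 7/16): 28 voxels remain
carve view 2 (along z, XY-mask fill 13/16): 22 voxels remain
carve view 3 (along y, XZ-mask fill 5/16): 11 voxels remain

remaining voxels: 11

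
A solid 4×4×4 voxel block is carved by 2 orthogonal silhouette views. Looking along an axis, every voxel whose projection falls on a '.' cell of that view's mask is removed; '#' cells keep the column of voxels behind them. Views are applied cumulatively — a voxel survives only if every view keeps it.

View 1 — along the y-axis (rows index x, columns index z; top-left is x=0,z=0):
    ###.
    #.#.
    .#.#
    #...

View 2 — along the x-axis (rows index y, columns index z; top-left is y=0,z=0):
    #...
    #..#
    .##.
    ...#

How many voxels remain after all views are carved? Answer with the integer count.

full grid |V| = 64
after view 1 [y-axis, 8 of 16 cells solid] → remaining = 32
after view 2 [x-axis, 6 of 16 cells solid] → remaining = 12

voxel count = 12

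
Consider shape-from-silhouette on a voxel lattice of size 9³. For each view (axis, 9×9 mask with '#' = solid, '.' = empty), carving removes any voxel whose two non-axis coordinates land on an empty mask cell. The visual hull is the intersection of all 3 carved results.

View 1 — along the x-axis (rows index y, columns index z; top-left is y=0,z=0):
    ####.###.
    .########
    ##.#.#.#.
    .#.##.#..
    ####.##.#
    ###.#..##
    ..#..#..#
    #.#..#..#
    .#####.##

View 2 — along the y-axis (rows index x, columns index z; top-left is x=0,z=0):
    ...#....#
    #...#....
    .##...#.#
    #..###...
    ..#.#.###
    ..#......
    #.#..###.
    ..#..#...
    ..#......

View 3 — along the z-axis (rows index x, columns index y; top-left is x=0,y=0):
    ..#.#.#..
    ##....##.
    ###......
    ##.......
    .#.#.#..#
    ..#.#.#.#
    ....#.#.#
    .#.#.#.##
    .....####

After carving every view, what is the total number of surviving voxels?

voxel count = 59

full grid |V| = 729
  1. axis=0 (YZ plane), |mask|=51  ⇒  voxels=459
  2. axis=1 (XZ plane), |mask|=26  ⇒  voxels=149
  3. axis=2 (XY plane), |mask|=32  ⇒  voxels=59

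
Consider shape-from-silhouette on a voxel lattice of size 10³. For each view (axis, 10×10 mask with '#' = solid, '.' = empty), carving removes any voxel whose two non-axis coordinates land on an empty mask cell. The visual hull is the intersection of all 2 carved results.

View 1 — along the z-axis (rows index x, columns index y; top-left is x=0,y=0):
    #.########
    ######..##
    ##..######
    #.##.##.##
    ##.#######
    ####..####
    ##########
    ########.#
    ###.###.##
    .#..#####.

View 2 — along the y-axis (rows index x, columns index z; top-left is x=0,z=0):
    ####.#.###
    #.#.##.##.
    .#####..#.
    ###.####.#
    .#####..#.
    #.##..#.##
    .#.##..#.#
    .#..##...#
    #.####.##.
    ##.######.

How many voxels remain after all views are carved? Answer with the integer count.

remaining voxels: 516

initial block: 10^3 = 1000
V1 z: intersect with XY mask (82 set) -- 820 left
V2 y: intersect with XZ mask (64 set) -- 516 left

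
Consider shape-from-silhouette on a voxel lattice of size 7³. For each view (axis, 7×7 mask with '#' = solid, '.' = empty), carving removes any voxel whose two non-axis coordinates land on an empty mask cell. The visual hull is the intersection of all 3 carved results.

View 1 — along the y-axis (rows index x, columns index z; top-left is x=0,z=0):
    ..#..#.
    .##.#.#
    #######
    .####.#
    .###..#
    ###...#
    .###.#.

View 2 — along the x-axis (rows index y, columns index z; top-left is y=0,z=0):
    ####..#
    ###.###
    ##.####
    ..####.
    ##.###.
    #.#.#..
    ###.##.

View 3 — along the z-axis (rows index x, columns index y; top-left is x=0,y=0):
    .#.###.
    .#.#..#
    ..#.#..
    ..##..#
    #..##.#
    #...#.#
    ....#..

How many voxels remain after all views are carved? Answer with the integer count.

initial block: 7^3 = 343
  1. axis=1 (XZ plane), |mask|=30  ⇒  voxels=210
  2. axis=0 (YZ plane), |mask|=34  ⇒  voxels=141
  3. axis=2 (XY plane), |mask|=20  ⇒  voxels=58

voxel count = 58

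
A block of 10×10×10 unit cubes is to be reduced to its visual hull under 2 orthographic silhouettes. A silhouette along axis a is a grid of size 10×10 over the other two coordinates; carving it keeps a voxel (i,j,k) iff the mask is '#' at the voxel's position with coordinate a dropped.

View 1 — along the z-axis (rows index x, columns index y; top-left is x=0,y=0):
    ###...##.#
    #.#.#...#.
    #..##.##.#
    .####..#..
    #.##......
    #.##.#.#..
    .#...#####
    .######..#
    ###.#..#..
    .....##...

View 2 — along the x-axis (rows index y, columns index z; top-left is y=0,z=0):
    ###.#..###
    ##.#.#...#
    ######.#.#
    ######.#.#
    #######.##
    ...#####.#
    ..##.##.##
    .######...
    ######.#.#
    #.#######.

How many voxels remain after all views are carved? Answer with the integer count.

start: 10×10×10 = 1000 voxels
after view 1 [z-axis, 49 of 100 cells solid] → remaining = 490
after view 2 [x-axis, 71 of 100 cells solid] → remaining = 346

346 voxels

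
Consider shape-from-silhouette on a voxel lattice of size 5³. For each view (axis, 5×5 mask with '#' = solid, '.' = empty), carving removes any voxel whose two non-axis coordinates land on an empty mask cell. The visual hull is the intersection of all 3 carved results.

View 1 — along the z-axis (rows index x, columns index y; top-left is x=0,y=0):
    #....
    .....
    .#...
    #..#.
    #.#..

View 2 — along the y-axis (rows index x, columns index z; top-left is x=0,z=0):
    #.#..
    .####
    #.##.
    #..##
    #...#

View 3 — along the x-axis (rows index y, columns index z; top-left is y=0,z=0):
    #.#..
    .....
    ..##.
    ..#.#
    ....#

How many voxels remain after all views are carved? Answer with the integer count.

before carving: 125 voxels (5×5×5)
[1] z-view keeps 6 columns → grid now 30
[2] y-view keeps 14 columns → grid now 15
[3] x-view keeps 7 columns → grid now 5

5 voxels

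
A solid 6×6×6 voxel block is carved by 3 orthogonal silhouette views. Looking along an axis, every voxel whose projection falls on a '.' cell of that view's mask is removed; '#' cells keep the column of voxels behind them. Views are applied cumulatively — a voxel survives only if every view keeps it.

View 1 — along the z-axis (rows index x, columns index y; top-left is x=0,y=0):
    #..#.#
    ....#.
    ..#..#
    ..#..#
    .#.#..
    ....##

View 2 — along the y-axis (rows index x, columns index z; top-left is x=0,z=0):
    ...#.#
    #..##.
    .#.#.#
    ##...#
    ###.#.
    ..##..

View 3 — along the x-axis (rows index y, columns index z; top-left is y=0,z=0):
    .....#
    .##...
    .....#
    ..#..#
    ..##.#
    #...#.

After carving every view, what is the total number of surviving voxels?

start: 6×6×6 = 216 voxels
after view 1 [z-axis, 12 of 36 cells solid] → remaining = 72
after view 2 [y-axis, 17 of 36 cells solid] → remaining = 33
after view 3 [x-axis, 11 of 36 cells solid] → remaining = 11

11 voxels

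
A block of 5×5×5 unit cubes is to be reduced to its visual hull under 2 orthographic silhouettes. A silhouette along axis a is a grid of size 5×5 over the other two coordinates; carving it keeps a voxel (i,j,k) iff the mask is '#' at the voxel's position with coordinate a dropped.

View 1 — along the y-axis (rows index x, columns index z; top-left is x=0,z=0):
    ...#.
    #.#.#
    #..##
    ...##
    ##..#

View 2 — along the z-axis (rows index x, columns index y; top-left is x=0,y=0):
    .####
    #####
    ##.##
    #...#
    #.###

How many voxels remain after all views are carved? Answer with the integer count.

full grid |V| = 125
  1. axis=1 (XZ plane), |mask|=12  ⇒  voxels=60
  2. axis=2 (XY plane), |mask|=19  ⇒  voxels=47

47 voxels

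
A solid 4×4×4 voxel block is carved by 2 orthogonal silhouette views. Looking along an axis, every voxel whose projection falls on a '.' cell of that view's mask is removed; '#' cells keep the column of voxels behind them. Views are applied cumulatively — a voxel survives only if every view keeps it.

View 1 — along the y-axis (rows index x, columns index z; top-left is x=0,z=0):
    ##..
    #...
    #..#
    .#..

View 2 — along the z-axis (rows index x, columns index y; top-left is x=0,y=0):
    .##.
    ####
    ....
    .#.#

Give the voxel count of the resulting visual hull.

10 voxels

before carving: 64 voxels (4×4×4)
[1] y-view keeps 6 columns → grid now 24
[2] z-view keeps 8 columns → grid now 10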